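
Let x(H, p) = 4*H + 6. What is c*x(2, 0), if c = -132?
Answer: -1848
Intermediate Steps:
x(H, p) = 6 + 4*H
c*x(2, 0) = -132*(6 + 4*2) = -132*(6 + 8) = -132*14 = -1848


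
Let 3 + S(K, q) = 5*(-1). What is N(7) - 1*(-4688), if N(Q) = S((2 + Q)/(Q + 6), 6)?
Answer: 4680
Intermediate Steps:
S(K, q) = -8 (S(K, q) = -3 + 5*(-1) = -3 - 5 = -8)
N(Q) = -8
N(7) - 1*(-4688) = -8 - 1*(-4688) = -8 + 4688 = 4680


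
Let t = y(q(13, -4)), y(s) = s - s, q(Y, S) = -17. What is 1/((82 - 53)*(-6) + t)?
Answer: -1/174 ≈ -0.0057471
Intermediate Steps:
y(s) = 0
t = 0
1/((82 - 53)*(-6) + t) = 1/((82 - 53)*(-6) + 0) = 1/(29*(-6) + 0) = 1/(-174 + 0) = 1/(-174) = -1/174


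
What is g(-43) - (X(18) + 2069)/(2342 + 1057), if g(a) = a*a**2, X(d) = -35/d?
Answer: -4864434481/61182 ≈ -79508.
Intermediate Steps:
g(a) = a**3
g(-43) - (X(18) + 2069)/(2342 + 1057) = (-43)**3 - (-35/18 + 2069)/(2342 + 1057) = -79507 - (-35*1/18 + 2069)/3399 = -79507 - (-35/18 + 2069)/3399 = -79507 - 37207/(18*3399) = -79507 - 1*37207/61182 = -79507 - 37207/61182 = -4864434481/61182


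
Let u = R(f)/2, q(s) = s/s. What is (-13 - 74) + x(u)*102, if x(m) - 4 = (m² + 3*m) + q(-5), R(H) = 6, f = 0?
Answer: 2259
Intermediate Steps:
q(s) = 1
u = 3 (u = 6/2 = 6*(½) = 3)
x(m) = 5 + m² + 3*m (x(m) = 4 + ((m² + 3*m) + 1) = 4 + (1 + m² + 3*m) = 5 + m² + 3*m)
(-13 - 74) + x(u)*102 = (-13 - 74) + (5 + 3² + 3*3)*102 = -87 + (5 + 9 + 9)*102 = -87 + 23*102 = -87 + 2346 = 2259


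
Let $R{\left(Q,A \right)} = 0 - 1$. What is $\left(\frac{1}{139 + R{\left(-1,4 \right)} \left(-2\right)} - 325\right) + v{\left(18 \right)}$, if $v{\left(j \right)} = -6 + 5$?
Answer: $- \frac{45965}{141} \approx -325.99$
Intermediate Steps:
$v{\left(j \right)} = -1$
$R{\left(Q,A \right)} = -1$ ($R{\left(Q,A \right)} = 0 - 1 = -1$)
$\left(\frac{1}{139 + R{\left(-1,4 \right)} \left(-2\right)} - 325\right) + v{\left(18 \right)} = \left(\frac{1}{139 - -2} - 325\right) - 1 = \left(\frac{1}{139 + 2} - 325\right) - 1 = \left(\frac{1}{141} - 325\right) - 1 = - \frac{45824}{141} - 1 = - \frac{45965}{141}$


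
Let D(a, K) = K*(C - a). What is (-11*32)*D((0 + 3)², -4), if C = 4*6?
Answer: 21120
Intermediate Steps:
C = 24
D(a, K) = K*(24 - a)
(-11*32)*D((0 + 3)², -4) = (-11*32)*(-4*(24 - (0 + 3)²)) = -(-1408)*(24 - 1*3²) = -(-1408)*(24 - 1*9) = -(-1408)*(24 - 9) = -(-1408)*15 = -352*(-60) = 21120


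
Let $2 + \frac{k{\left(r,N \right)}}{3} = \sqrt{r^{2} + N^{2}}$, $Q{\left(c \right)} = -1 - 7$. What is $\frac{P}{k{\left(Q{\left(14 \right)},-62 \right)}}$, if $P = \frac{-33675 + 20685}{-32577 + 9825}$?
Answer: $\frac{2165}{22205952} + \frac{2165 \sqrt{977}}{22205952} \approx 0.0031449$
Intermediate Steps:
$Q{\left(c \right)} = -8$
$P = \frac{2165}{3792}$ ($P = - \frac{12990}{-22752} = \left(-12990\right) \left(- \frac{1}{22752}\right) = \frac{2165}{3792} \approx 0.57094$)
$k{\left(r,N \right)} = -6 + 3 \sqrt{N^{2} + r^{2}}$ ($k{\left(r,N \right)} = -6 + 3 \sqrt{r^{2} + N^{2}} = -6 + 3 \sqrt{N^{2} + r^{2}}$)
$\frac{P}{k{\left(Q{\left(14 \right)},-62 \right)}} = \frac{2165}{3792 \left(-6 + 3 \sqrt{\left(-62\right)^{2} + \left(-8\right)^{2}}\right)} = \frac{2165}{3792 \left(-6 + 3 \sqrt{3844 + 64}\right)} = \frac{2165}{3792 \left(-6 + 3 \sqrt{3908}\right)} = \frac{2165}{3792 \left(-6 + 3 \cdot 2 \sqrt{977}\right)} = \frac{2165}{3792 \left(-6 + 6 \sqrt{977}\right)}$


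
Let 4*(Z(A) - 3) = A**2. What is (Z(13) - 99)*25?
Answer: -5375/4 ≈ -1343.8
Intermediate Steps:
Z(A) = 3 + A**2/4
(Z(13) - 99)*25 = ((3 + (1/4)*13**2) - 99)*25 = ((3 + (1/4)*169) - 99)*25 = ((3 + 169/4) - 99)*25 = (181/4 - 99)*25 = -215/4*25 = -5375/4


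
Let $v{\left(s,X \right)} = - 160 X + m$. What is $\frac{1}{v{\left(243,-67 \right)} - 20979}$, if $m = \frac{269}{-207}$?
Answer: $- \frac{207}{2123882} \approx -9.7463 \cdot 10^{-5}$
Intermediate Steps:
$m = - \frac{269}{207}$ ($m = 269 \left(- \frac{1}{207}\right) = - \frac{269}{207} \approx -1.2995$)
$v{\left(s,X \right)} = - \frac{269}{207} - 160 X$ ($v{\left(s,X \right)} = - 160 X - \frac{269}{207} = - \frac{269}{207} - 160 X$)
$\frac{1}{v{\left(243,-67 \right)} - 20979} = \frac{1}{\left(- \frac{269}{207} - -10720\right) - 20979} = \frac{1}{\left(- \frac{269}{207} + 10720\right) - 20979} = \frac{1}{\frac{2218771}{207} - 20979} = \frac{1}{- \frac{2123882}{207}} = - \frac{207}{2123882}$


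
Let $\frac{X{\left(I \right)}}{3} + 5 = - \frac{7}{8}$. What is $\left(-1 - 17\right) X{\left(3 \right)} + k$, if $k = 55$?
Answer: $\frac{1489}{4} \approx 372.25$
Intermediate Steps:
$X{\left(I \right)} = - \frac{141}{8}$ ($X{\left(I \right)} = -15 + 3 \left(- \frac{7}{8}\right) = -15 - \frac{21}{8} = - \frac{141}{8}$)
$\left(-1 - 17\right) X{\left(3 \right)} + k = \left(-1 - 17\right) \left(- \frac{141}{8}\right) + 55 = \left(-18\right) \left(- \frac{141}{8}\right) + 55 = \frac{1269}{4} + 55 = \frac{1489}{4}$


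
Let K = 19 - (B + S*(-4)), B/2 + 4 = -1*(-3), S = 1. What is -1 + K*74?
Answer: 1849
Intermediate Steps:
B = -2 (B = -8 + 2*(-1*(-3)) = -8 + 2*3 = -8 + 6 = -2)
K = 25 (K = 19 - (-2 + 1*(-4)) = 19 - (-2 - 4) = 19 - 1*(-6) = 19 + 6 = 25)
-1 + K*74 = -1 + 25*74 = -1 + 1850 = 1849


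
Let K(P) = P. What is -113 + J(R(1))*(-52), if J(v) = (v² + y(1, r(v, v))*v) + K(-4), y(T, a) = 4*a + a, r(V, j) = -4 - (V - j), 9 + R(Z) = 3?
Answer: -8017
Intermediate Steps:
R(Z) = -6 (R(Z) = -9 + 3 = -6)
r(V, j) = -4 + j - V (r(V, j) = -4 + (j - V) = -4 + j - V)
y(T, a) = 5*a
J(v) = -4 + v² - 20*v (J(v) = (v² + (5*(-4 + v - v))*v) - 4 = (v² + (5*(-4))*v) - 4 = (v² - 20*v) - 4 = -4 + v² - 20*v)
-113 + J(R(1))*(-52) = -113 + (-4 + (-6)² - 20*(-6))*(-52) = -113 + (-4 + 36 + 120)*(-52) = -113 + 152*(-52) = -113 - 7904 = -8017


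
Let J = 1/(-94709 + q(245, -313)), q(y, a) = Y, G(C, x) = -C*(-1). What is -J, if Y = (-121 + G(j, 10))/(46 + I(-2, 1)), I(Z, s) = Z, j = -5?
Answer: 22/2083661 ≈ 1.0558e-5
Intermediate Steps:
G(C, x) = C
Y = -63/22 (Y = (-121 - 5)/(46 - 2) = -126/44 = -126*1/44 = -63/22 ≈ -2.8636)
q(y, a) = -63/22
J = -22/2083661 (J = 1/(-94709 - 63/22) = 1/(-2083661/22) = -22/2083661 ≈ -1.0558e-5)
-J = -1*(-22/2083661) = 22/2083661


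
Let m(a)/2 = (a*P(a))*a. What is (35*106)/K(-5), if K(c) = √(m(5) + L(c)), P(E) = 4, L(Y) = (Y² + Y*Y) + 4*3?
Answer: 1855*√262/131 ≈ 229.20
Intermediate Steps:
L(Y) = 12 + 2*Y² (L(Y) = (Y² + Y²) + 12 = 2*Y² + 12 = 12 + 2*Y²)
m(a) = 8*a² (m(a) = 2*((a*4)*a) = 2*((4*a)*a) = 2*(4*a²) = 8*a²)
K(c) = √(212 + 2*c²) (K(c) = √(8*5² + (12 + 2*c²)) = √(8*25 + (12 + 2*c²)) = √(200 + (12 + 2*c²)) = √(212 + 2*c²))
(35*106)/K(-5) = (35*106)/(√(212 + 2*(-5)²)) = 3710/(√(212 + 2*25)) = 3710/(√(212 + 50)) = 3710/(√262) = 3710*(√262/262) = 1855*√262/131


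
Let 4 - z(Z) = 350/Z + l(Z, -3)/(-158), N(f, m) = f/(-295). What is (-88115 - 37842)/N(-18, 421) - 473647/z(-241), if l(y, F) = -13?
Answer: -7922530162273/3680622 ≈ -2.1525e+6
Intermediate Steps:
N(f, m) = -f/295 (N(f, m) = f*(-1/295) = -f/295)
z(Z) = 619/158 - 350/Z (z(Z) = 4 - (350/Z - 13/(-158)) = 4 - (350/Z - 13*(-1/158)) = 4 - (350/Z + 13/158) = 4 - (13/158 + 350/Z) = 4 + (-13/158 - 350/Z) = 619/158 - 350/Z)
(-88115 - 37842)/N(-18, 421) - 473647/z(-241) = (-88115 - 37842)/((-1/295*(-18))) - 473647/(619/158 - 350/(-241)) = -125957/18/295 - 473647/(619/158 - 350*(-1/241)) = -125957*295/18 - 473647/(619/158 + 350/241) = -37157315/18 - 473647/204479/38078 = -37157315/18 - 473647*38078/204479 = -37157315/18 - 18035530466/204479 = -7922530162273/3680622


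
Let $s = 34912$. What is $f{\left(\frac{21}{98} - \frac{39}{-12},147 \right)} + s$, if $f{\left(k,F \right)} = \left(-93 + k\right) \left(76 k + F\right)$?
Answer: $- \frac{89338}{49} \approx -1823.2$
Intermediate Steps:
$f{\left(k,F \right)} = \left(-93 + k\right) \left(F + 76 k\right)$
$f{\left(\frac{21}{98} - \frac{39}{-12},147 \right)} + s = \left(- 7068 \left(\frac{21}{98} - \frac{39}{-12}\right) - 13671 + 76 \left(\frac{21}{98} - \frac{39}{-12}\right)^{2} + 147 \left(\frac{21}{98} - \frac{39}{-12}\right)\right) + 34912 = \left(- 7068 \left(21 \cdot \frac{1}{98} - - \frac{13}{4}\right) - 13671 + 76 \left(21 \cdot \frac{1}{98} - - \frac{13}{4}\right)^{2} + 147 \left(21 \cdot \frac{1}{98} - - \frac{13}{4}\right)\right) + 34912 = \left(- 7068 \left(\frac{3}{14} + \frac{13}{4}\right) - 13671 + 76 \left(\frac{3}{14} + \frac{13}{4}\right)^{2} + 147 \left(\frac{3}{14} + \frac{13}{4}\right)\right) + 34912 = \left(\left(-7068\right) \frac{97}{28} - 13671 + 76 \left(\frac{97}{28}\right)^{2} + 147 \cdot \frac{97}{28}\right) + 34912 = \left(- \frac{171399}{7} - 13671 + 76 \cdot \frac{9409}{784} + \frac{2037}{4}\right) + 34912 = \left(- \frac{171399}{7} - 13671 + \frac{178771}{196} + \frac{2037}{4}\right) + 34912 = - \frac{1800026}{49} + 34912 = - \frac{89338}{49}$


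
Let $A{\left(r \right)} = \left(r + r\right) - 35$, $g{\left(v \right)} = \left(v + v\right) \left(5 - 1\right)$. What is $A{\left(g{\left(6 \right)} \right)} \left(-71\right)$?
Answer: $-4331$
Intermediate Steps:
$g{\left(v \right)} = 8 v$ ($g{\left(v \right)} = 2 v 4 = 8 v$)
$A{\left(r \right)} = -35 + 2 r$ ($A{\left(r \right)} = 2 r - 35 = -35 + 2 r$)
$A{\left(g{\left(6 \right)} \right)} \left(-71\right) = \left(-35 + 2 \cdot 8 \cdot 6\right) \left(-71\right) = \left(-35 + 2 \cdot 48\right) \left(-71\right) = \left(-35 + 96\right) \left(-71\right) = 61 \left(-71\right) = -4331$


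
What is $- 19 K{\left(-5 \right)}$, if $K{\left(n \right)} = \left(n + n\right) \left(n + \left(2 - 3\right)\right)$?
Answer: $-1140$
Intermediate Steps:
$K{\left(n \right)} = 2 n \left(-1 + n\right)$ ($K{\left(n \right)} = 2 n \left(n - 1\right) = 2 n \left(-1 + n\right)$)
$- 19 K{\left(-5 \right)} = - 19 \cdot 2 \left(-5\right) \left(-1 - 5\right) = - 19 \cdot 2 \left(-5\right) \left(-6\right) = \left(-19\right) 60 = -1140$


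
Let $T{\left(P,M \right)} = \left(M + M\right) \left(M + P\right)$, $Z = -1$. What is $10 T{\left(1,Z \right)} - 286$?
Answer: $-286$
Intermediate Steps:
$T{\left(P,M \right)} = 2 M \left(M + P\right)$
$10 T{\left(1,Z \right)} - 286 = 10 \cdot 2 \left(-1\right) \left(-1 + 1\right) - 286 = 10 \cdot 2 \left(-1\right) 0 - 286 = 10 \cdot 0 - 286 = 0 - 286 = -286$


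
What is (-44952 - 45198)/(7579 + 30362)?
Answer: -30050/12647 ≈ -2.3761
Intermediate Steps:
(-44952 - 45198)/(7579 + 30362) = -90150/37941 = -90150*1/37941 = -30050/12647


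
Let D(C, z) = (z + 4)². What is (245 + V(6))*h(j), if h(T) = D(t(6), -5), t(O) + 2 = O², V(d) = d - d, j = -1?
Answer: 245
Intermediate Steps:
V(d) = 0
t(O) = -2 + O²
D(C, z) = (4 + z)²
h(T) = 1 (h(T) = (4 - 5)² = (-1)² = 1)
(245 + V(6))*h(j) = (245 + 0)*1 = 245*1 = 245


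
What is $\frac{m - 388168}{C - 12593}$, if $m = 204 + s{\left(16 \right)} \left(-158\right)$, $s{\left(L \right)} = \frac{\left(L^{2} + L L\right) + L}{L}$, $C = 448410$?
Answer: $- \frac{393178}{435817} \approx -0.90216$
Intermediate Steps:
$s{\left(L \right)} = \frac{L + 2 L^{2}}{L}$ ($s{\left(L \right)} = \frac{\left(L^{2} + L^{2}\right) + L}{L} = \frac{2 L^{2} + L}{L} = \frac{L + 2 L^{2}}{L}$)
$m = -5010$ ($m = 204 + \left(1 + 2 \cdot 16\right) \left(-158\right) = 204 + \left(1 + 32\right) \left(-158\right) = 204 + 33 \left(-158\right) = 204 - 5214 = -5010$)
$\frac{m - 388168}{C - 12593} = \frac{-5010 - 388168}{448410 - 12593} = - \frac{393178}{435817}$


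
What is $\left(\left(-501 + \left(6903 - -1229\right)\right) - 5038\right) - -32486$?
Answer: $35079$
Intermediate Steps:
$\left(\left(-501 + \left(6903 - -1229\right)\right) - 5038\right) - -32486 = \left(\left(-501 + \left(6903 + 1229\right)\right) - 5038\right) + 32486 = \left(\left(-501 + 8132\right) - 5038\right) + 32486 = \left(7631 - 5038\right) + 32486 = 2593 + 32486 = 35079$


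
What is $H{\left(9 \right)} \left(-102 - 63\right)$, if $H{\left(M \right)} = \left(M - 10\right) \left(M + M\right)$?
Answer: $2970$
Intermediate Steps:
$H{\left(M \right)} = 2 M \left(-10 + M\right)$ ($H{\left(M \right)} = \left(-10 + M\right) 2 M = 2 M \left(-10 + M\right)$)
$H{\left(9 \right)} \left(-102 - 63\right) = 2 \cdot 9 \left(-10 + 9\right) \left(-102 - 63\right) = 2 \cdot 9 \left(-1\right) \left(-165\right) = \left(-18\right) \left(-165\right) = 2970$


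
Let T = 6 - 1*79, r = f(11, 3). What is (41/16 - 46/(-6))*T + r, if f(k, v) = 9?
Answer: -35411/48 ≈ -737.73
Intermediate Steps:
r = 9
T = -73 (T = 6 - 79 = -73)
(41/16 - 46/(-6))*T + r = (41/16 - 46/(-6))*(-73) + 9 = (41*(1/16) - 46*(-1/6))*(-73) + 9 = (41/16 + 23/3)*(-73) + 9 = (491/48)*(-73) + 9 = -35843/48 + 9 = -35411/48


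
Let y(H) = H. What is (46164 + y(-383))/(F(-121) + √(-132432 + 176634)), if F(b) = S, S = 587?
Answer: 26873447/300367 - 45781*√44202/300367 ≈ 57.424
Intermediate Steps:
F(b) = 587
(46164 + y(-383))/(F(-121) + √(-132432 + 176634)) = (46164 - 383)/(587 + √(-132432 + 176634)) = 45781/(587 + √44202)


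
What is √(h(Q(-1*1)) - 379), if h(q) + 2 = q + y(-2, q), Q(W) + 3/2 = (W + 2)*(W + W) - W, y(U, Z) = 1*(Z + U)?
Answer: 2*I*√97 ≈ 19.698*I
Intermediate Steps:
y(U, Z) = U + Z (y(U, Z) = 1*(U + Z) = U + Z)
Q(W) = -3/2 - W + 2*W*(2 + W) (Q(W) = -3/2 + ((W + 2)*(W + W) - W) = -3/2 + ((2 + W)*(2*W) - W) = -3/2 + (2*W*(2 + W) - W) = -3/2 + (-W + 2*W*(2 + W)) = -3/2 - W + 2*W*(2 + W))
h(q) = -4 + 2*q (h(q) = -2 + (q + (-2 + q)) = -2 + (-2 + 2*q) = -4 + 2*q)
√(h(Q(-1*1)) - 379) = √((-4 + 2*(-3/2 + 2*(-1*1)² + 3*(-1*1))) - 379) = √((-4 + 2*(-3/2 + 2*(-1)² + 3*(-1))) - 379) = √((-4 + 2*(-3/2 + 2*1 - 3)) - 379) = √((-4 + 2*(-3/2 + 2 - 3)) - 379) = √((-4 + 2*(-5/2)) - 379) = √((-4 - 5) - 379) = √(-9 - 379) = √(-388) = 2*I*√97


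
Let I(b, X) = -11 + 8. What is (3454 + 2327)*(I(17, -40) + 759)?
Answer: 4370436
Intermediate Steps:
I(b, X) = -3
(3454 + 2327)*(I(17, -40) + 759) = (3454 + 2327)*(-3 + 759) = 5781*756 = 4370436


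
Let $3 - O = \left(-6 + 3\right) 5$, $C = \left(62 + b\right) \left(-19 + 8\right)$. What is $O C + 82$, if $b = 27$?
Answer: $-17540$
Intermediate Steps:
$C = -979$ ($C = \left(62 + 27\right) \left(-19 + 8\right) = 89 \left(-11\right) = -979$)
$O = 18$ ($O = 3 - \left(-6 + 3\right) 5 = 3 - \left(-3\right) 5 = 3 - -15 = 3 + 15 = 18$)
$O C + 82 = 18 \left(-979\right) + 82 = -17622 + 82 = -17540$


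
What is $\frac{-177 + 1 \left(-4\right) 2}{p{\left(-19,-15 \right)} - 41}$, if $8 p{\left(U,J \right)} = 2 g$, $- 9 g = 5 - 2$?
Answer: $\frac{2220}{493} \approx 4.503$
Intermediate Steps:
$g = - \frac{1}{3}$ ($g = - \frac{5 - 2}{9} = \left(- \frac{1}{9}\right) 3 = - \frac{1}{3} \approx -0.33333$)
$p{\left(U,J \right)} = - \frac{1}{12}$ ($p{\left(U,J \right)} = \frac{2 \left(- \frac{1}{3}\right)}{8} = \frac{1}{8} \left(- \frac{2}{3}\right) = - \frac{1}{12}$)
$\frac{-177 + 1 \left(-4\right) 2}{p{\left(-19,-15 \right)} - 41} = \frac{-177 + 1 \left(-4\right) 2}{- \frac{1}{12} - 41} = \frac{-177 - 8}{- \frac{493}{12}} = \left(-177 - 8\right) \left(- \frac{12}{493}\right) = \left(-185\right) \left(- \frac{12}{493}\right) = \frac{2220}{493}$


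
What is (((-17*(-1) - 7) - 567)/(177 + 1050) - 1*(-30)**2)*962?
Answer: -1062872434/1227 ≈ -8.6624e+5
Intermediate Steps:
(((-17*(-1) - 7) - 567)/(177 + 1050) - 1*(-30)**2)*962 = (((17 - 7) - 567)/1227 - 1*900)*962 = ((10 - 567)*(1/1227) - 900)*962 = (-557*1/1227 - 900)*962 = (-557/1227 - 900)*962 = -1104857/1227*962 = -1062872434/1227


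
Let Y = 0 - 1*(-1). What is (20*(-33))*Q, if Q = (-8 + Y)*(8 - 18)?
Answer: -46200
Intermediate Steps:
Y = 1 (Y = 0 + 1 = 1)
Q = 70 (Q = (-8 + 1)*(8 - 18) = -7*(-10) = 70)
(20*(-33))*Q = (20*(-33))*70 = -660*70 = -46200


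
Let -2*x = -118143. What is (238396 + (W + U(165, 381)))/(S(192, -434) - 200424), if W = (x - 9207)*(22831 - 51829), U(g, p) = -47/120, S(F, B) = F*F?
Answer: 173487885047/19627200 ≈ 8839.2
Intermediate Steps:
x = 118143/2 (x = -½*(-118143) = 118143/2 ≈ 59072.)
S(F, B) = F²
U(g, p) = -47/120 (U(g, p) = -47*1/120 = -47/120)
W = -1445970771 (W = (118143/2 - 9207)*(22831 - 51829) = (99729/2)*(-28998) = -1445970771)
(238396 + (W + U(165, 381)))/(S(192, -434) - 200424) = (238396 + (-1445970771 - 47/120))/(192² - 200424) = (238396 - 173516492567/120)/(36864 - 200424) = -173487885047/120/(-163560) = -173487885047/120*(-1/163560) = 173487885047/19627200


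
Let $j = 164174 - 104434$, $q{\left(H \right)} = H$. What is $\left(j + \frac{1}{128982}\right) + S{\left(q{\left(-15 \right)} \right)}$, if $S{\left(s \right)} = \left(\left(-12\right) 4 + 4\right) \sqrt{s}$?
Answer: $\frac{7705384681}{128982} - 44 i \sqrt{15} \approx 59740.0 - 170.41 i$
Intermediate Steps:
$S{\left(s \right)} = - 44 \sqrt{s}$ ($S{\left(s \right)} = \left(-48 + 4\right) \sqrt{s} = - 44 \sqrt{s}$)
$j = 59740$
$\left(j + \frac{1}{128982}\right) + S{\left(q{\left(-15 \right)} \right)} = \left(59740 + \frac{1}{128982}\right) - 44 \sqrt{-15} = \left(59740 + \frac{1}{128982}\right) - 44 i \sqrt{15} = \frac{7705384681}{128982} - 44 i \sqrt{15}$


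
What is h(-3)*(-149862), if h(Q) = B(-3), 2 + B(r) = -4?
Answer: 899172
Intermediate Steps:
B(r) = -6 (B(r) = -2 - 4 = -6)
h(Q) = -6
h(-3)*(-149862) = -6*(-149862) = 899172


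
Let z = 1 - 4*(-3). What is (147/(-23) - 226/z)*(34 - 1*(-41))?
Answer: -533175/299 ≈ -1783.2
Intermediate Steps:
z = 13 (z = 1 + 12 = 13)
(147/(-23) - 226/z)*(34 - 1*(-41)) = (147/(-23) - 226/13)*(34 - 1*(-41)) = (147*(-1/23) - 226*1/13)*(34 + 41) = (-147/23 - 226/13)*75 = -7109/299*75 = -533175/299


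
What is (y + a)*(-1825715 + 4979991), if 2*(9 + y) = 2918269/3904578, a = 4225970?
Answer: 26023716672371958265/1952289 ≈ 1.3330e+13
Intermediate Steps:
y = -67364135/7809156 (y = -9 + (2918269/3904578)/2 = -9 + (2918269*(1/3904578))/2 = -9 + (½)*(2918269/3904578) = -9 + 2918269/7809156 = -67364135/7809156 ≈ -8.6263)
(y + a)*(-1825715 + 4979991) = (-67364135/7809156 + 4225970)*(-1825715 + 4979991) = (33001191617185/7809156)*3154276 = 26023716672371958265/1952289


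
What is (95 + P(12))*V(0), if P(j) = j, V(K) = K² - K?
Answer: 0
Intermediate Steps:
(95 + P(12))*V(0) = (95 + 12)*(0*(-1 + 0)) = 107*(0*(-1)) = 107*0 = 0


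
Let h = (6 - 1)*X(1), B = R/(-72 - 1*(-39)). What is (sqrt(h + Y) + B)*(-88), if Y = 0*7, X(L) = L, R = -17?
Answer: -136/3 - 88*sqrt(5) ≈ -242.11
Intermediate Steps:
Y = 0
B = 17/33 (B = -17/(-72 - 1*(-39)) = -17/(-72 + 39) = -17/(-33) = -17*(-1/33) = 17/33 ≈ 0.51515)
h = 5 (h = (6 - 1)*1 = 5*1 = 5)
(sqrt(h + Y) + B)*(-88) = (sqrt(5 + 0) + 17/33)*(-88) = (sqrt(5) + 17/33)*(-88) = (17/33 + sqrt(5))*(-88) = -136/3 - 88*sqrt(5)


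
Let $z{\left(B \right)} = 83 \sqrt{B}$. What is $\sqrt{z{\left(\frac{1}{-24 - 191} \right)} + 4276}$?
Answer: $\frac{\sqrt{197658100 + 17845 i \sqrt{215}}}{215} \approx 65.391 + 0.043282 i$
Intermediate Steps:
$\sqrt{z{\left(\frac{1}{-24 - 191} \right)} + 4276} = \sqrt{83 \sqrt{\frac{1}{-24 - 191}} + 4276} = \sqrt{83 \sqrt{\frac{1}{-215}} + 4276} = \sqrt{83 \sqrt{- \frac{1}{215}} + 4276} = \sqrt{83 \frac{i \sqrt{215}}{215} + 4276} = \sqrt{\frac{83 i \sqrt{215}}{215} + 4276} = \sqrt{4276 + \frac{83 i \sqrt{215}}{215}}$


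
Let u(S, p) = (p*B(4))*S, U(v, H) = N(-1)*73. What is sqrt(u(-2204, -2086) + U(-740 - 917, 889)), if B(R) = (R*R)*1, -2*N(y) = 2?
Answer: sqrt(73560631) ≈ 8576.8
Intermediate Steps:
N(y) = -1 (N(y) = -1/2*2 = -1)
U(v, H) = -73 (U(v, H) = -1*73 = -73)
B(R) = R**2 (B(R) = R**2*1 = R**2)
u(S, p) = 16*S*p (u(S, p) = (p*4**2)*S = (p*16)*S = (16*p)*S = 16*S*p)
sqrt(u(-2204, -2086) + U(-740 - 917, 889)) = sqrt(16*(-2204)*(-2086) - 73) = sqrt(73560704 - 73) = sqrt(73560631)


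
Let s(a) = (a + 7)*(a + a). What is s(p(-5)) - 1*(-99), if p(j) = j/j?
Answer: 115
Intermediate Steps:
p(j) = 1
s(a) = 2*a*(7 + a) (s(a) = (7 + a)*(2*a) = 2*a*(7 + a))
s(p(-5)) - 1*(-99) = 2*1*(7 + 1) - 1*(-99) = 2*1*8 + 99 = 16 + 99 = 115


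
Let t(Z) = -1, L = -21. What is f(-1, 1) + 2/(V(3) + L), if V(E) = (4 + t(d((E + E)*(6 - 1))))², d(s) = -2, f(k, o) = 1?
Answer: ⅚ ≈ 0.83333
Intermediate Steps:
V(E) = 9 (V(E) = (4 - 1)² = 3² = 9)
f(-1, 1) + 2/(V(3) + L) = 1 + 2/(9 - 21) = 1 + 2/(-12) = 1 - 1/12*2 = 1 - ⅙ = ⅚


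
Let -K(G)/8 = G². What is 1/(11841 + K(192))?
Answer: -1/283071 ≈ -3.5327e-6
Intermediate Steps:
K(G) = -8*G²
1/(11841 + K(192)) = 1/(11841 - 8*192²) = 1/(11841 - 8*36864) = 1/(11841 - 294912) = 1/(-283071) = -1/283071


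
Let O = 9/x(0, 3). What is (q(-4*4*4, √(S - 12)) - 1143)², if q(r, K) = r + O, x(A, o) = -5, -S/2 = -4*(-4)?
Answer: 36529936/25 ≈ 1.4612e+6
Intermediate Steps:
S = -32 (S = -(-8)*(-4) = -2*16 = -32)
O = -9/5 (O = 9/(-5) = 9*(-⅕) = -9/5 ≈ -1.8000)
q(r, K) = -9/5 + r (q(r, K) = r - 9/5 = -9/5 + r)
(q(-4*4*4, √(S - 12)) - 1143)² = ((-9/5 - 4*4*4) - 1143)² = ((-9/5 - 16*4) - 1143)² = ((-9/5 - 64) - 1143)² = (-329/5 - 1143)² = (-6044/5)² = 36529936/25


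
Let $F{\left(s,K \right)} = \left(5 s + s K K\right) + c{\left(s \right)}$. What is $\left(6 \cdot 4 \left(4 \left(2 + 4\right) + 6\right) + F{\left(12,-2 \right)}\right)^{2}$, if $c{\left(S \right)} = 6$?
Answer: $695556$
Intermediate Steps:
$F{\left(s,K \right)} = 6 + 5 s + s K^{2}$ ($F{\left(s,K \right)} = \left(5 s + s K K\right) + 6 = \left(5 s + K s K\right) + 6 = \left(5 s + s K^{2}\right) + 6 = 6 + 5 s + s K^{2}$)
$\left(6 \cdot 4 \left(4 \left(2 + 4\right) + 6\right) + F{\left(12,-2 \right)}\right)^{2} = \left(6 \cdot 4 \left(4 \left(2 + 4\right) + 6\right) + \left(6 + 5 \cdot 12 + 12 \left(-2\right)^{2}\right)\right)^{2} = \left(24 \left(4 \cdot 6 + 6\right) + \left(6 + 60 + 12 \cdot 4\right)\right)^{2} = \left(24 \left(24 + 6\right) + \left(6 + 60 + 48\right)\right)^{2} = \left(24 \cdot 30 + 114\right)^{2} = \left(720 + 114\right)^{2} = 834^{2} = 695556$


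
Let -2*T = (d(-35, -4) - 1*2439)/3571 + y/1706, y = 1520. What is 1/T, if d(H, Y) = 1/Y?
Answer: -24368504/2533119 ≈ -9.6200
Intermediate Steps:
T = -2533119/24368504 (T = -((1/(-4) - 1*2439)/3571 + 1520/1706)/2 = -((-¼ - 2439)*(1/3571) + 1520*(1/1706))/2 = -(-9757/4*1/3571 + 760/853)/2 = -(-9757/14284 + 760/853)/2 = -½*2533119/12184252 = -2533119/24368504 ≈ -0.10395)
1/T = 1/(-2533119/24368504) = -24368504/2533119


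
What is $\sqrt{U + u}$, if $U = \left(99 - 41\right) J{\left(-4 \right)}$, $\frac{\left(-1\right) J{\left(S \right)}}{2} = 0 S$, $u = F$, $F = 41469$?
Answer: $\sqrt{41469} \approx 203.64$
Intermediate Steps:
$u = 41469$
$J{\left(S \right)} = 0$ ($J{\left(S \right)} = - 2 \cdot 0 S = \left(-2\right) 0 = 0$)
$U = 0$ ($U = \left(99 - 41\right) 0 = 58 \cdot 0 = 0$)
$\sqrt{U + u} = \sqrt{0 + 41469} = \sqrt{41469}$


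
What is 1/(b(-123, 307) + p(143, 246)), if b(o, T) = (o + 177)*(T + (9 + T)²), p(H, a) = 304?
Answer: 1/5409106 ≈ 1.8487e-7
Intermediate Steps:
b(o, T) = (177 + o)*(T + (9 + T)²)
1/(b(-123, 307) + p(143, 246)) = 1/((177*307 + 177*(9 + 307)² + 307*(-123) - 123*(9 + 307)²) + 304) = 1/((54339 + 177*316² - 37761 - 123*316²) + 304) = 1/((54339 + 177*99856 - 37761 - 123*99856) + 304) = 1/((54339 + 17674512 - 37761 - 12282288) + 304) = 1/(5408802 + 304) = 1/5409106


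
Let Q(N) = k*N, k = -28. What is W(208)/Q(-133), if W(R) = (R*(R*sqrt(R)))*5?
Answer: 216320*sqrt(13)/931 ≈ 837.76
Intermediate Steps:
Q(N) = -28*N
W(R) = 5*R**(5/2) (W(R) = (R*R**(3/2))*5 = R**(5/2)*5 = 5*R**(5/2))
W(208)/Q(-133) = (5*208**(5/2))/((-28*(-133))) = (5*(173056*sqrt(13)))/3724 = (865280*sqrt(13))*(1/3724) = 216320*sqrt(13)/931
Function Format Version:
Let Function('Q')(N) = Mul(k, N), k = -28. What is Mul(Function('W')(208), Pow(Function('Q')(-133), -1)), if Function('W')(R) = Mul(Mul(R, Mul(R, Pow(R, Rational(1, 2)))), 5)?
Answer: Mul(Rational(216320, 931), Pow(13, Rational(1, 2))) ≈ 837.76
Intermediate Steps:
Function('Q')(N) = Mul(-28, N)
Function('W')(R) = Mul(5, Pow(R, Rational(5, 2))) (Function('W')(R) = Mul(Mul(R, Pow(R, Rational(3, 2))), 5) = Mul(Pow(R, Rational(5, 2)), 5) = Mul(5, Pow(R, Rational(5, 2))))
Mul(Function('W')(208), Pow(Function('Q')(-133), -1)) = Mul(Mul(5, Pow(208, Rational(5, 2))), Pow(Mul(-28, -133), -1)) = Mul(Mul(5, Mul(173056, Pow(13, Rational(1, 2)))), Pow(3724, -1)) = Mul(Mul(865280, Pow(13, Rational(1, 2))), Rational(1, 3724)) = Mul(Rational(216320, 931), Pow(13, Rational(1, 2)))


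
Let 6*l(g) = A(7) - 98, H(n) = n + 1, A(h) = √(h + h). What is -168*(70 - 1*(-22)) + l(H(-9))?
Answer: -46417/3 + √14/6 ≈ -15472.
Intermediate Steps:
A(h) = √2*√h (A(h) = √(2*h) = √2*√h)
H(n) = 1 + n
l(g) = -49/3 + √14/6 (l(g) = (√2*√7 - 98)/6 = (√14 - 98)/6 = (-98 + √14)/6 = -49/3 + √14/6)
-168*(70 - 1*(-22)) + l(H(-9)) = -168*(70 - 1*(-22)) + (-49/3 + √14/6) = -168*(70 + 22) + (-49/3 + √14/6) = -168*92 + (-49/3 + √14/6) = -15456 + (-49/3 + √14/6) = -46417/3 + √14/6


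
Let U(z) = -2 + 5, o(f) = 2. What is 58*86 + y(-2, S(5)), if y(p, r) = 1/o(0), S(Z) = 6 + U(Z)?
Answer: 9977/2 ≈ 4988.5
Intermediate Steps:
U(z) = 3
S(Z) = 9 (S(Z) = 6 + 3 = 9)
y(p, r) = 1/2
58*86 + y(-2, S(5)) = 58*86 + 1/2 = 4988 + 1/2 = 9977/2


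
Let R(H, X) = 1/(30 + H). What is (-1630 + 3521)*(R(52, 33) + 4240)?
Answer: 657464771/82 ≈ 8.0179e+6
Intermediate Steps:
(-1630 + 3521)*(R(52, 33) + 4240) = (-1630 + 3521)*(1/(30 + 52) + 4240) = 1891*(1/82 + 4240) = 1891*(347681/82) = 657464771/82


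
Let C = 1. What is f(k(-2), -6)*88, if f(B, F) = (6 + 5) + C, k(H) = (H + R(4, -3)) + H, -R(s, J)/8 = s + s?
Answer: 1056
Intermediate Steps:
R(s, J) = -16*s (R(s, J) = -8*(s + s) = -16*s)
k(H) = -64 + 2*H (k(H) = (H - 16*4) + H = (H - 64) + H = (-64 + H) + H = -64 + 2*H)
f(B, F) = 12 (f(B, F) = (6 + 5) + 1 = 11 + 1 = 12)
f(k(-2), -6)*88 = 12*88 = 1056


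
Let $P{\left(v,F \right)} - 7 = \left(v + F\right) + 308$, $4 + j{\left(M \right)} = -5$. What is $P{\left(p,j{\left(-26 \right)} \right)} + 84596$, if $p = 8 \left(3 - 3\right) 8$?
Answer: $84902$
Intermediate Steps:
$p = 0$ ($p = 8 \left(3 - 3\right) 8 = 8 \cdot 0 \cdot 8 = 0 \cdot 8 = 0$)
$j{\left(M \right)} = -9$ ($j{\left(M \right)} = -4 - 5 = -9$)
$P{\left(v,F \right)} = 315 + F + v$ ($P{\left(v,F \right)} = 7 + \left(\left(v + F\right) + 308\right) = 7 + \left(\left(F + v\right) + 308\right) = 7 + \left(308 + F + v\right) = 315 + F + v$)
$P{\left(p,j{\left(-26 \right)} \right)} + 84596 = \left(315 - 9 + 0\right) + 84596 = 306 + 84596 = 84902$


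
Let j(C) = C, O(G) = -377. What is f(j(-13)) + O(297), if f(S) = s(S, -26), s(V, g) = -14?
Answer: -391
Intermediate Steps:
f(S) = -14
f(j(-13)) + O(297) = -14 - 377 = -391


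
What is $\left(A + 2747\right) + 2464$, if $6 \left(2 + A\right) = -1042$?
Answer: $\frac{15106}{3} \approx 5035.3$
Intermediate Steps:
$A = - \frac{527}{3}$ ($A = -2 + \frac{1}{6} \left(-1042\right) = -2 - \frac{521}{3} = - \frac{527}{3} \approx -175.67$)
$\left(A + 2747\right) + 2464 = \left(- \frac{527}{3} + 2747\right) + 2464 = \frac{7714}{3} + 2464 = \frac{15106}{3}$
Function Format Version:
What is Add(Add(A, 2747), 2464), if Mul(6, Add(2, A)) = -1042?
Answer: Rational(15106, 3) ≈ 5035.3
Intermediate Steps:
A = Rational(-527, 3) (A = Add(-2, Mul(Rational(1, 6), -1042)) = Add(-2, Rational(-521, 3)) = Rational(-527, 3) ≈ -175.67)
Add(Add(A, 2747), 2464) = Add(Add(Rational(-527, 3), 2747), 2464) = Add(Rational(7714, 3), 2464) = Rational(15106, 3)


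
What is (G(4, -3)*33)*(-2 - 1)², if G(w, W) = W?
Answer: -891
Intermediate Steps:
(G(4, -3)*33)*(-2 - 1)² = (-3*33)*(-2 - 1)² = -99*(-3)² = -99*9 = -891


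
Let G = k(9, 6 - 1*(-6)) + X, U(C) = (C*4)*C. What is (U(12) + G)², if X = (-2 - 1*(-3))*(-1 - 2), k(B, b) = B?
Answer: 338724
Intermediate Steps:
X = -3 (X = (-2 + 3)*(-3) = 1*(-3) = -3)
U(C) = 4*C² (U(C) = (4*C)*C = 4*C²)
G = 6 (G = 9 - 3 = 6)
(U(12) + G)² = (4*12² + 6)² = (4*144 + 6)² = (576 + 6)² = 582² = 338724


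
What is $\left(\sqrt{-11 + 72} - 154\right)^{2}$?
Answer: $\left(154 - \sqrt{61}\right)^{2} \approx 21371.0$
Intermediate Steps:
$\left(\sqrt{-11 + 72} - 154\right)^{2} = \left(\sqrt{61} - 154\right)^{2} = \left(-154 + \sqrt{61}\right)^{2}$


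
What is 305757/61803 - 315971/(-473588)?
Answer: 18258977981/3252128796 ≈ 5.6145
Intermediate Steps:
305757/61803 - 315971/(-473588) = 305757*(1/61803) - 315971*(-1/473588) = 33973/6867 + 315971/473588 = 18258977981/3252128796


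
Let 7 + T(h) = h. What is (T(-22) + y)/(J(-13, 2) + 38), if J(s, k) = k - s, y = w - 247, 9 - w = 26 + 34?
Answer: -327/53 ≈ -6.1698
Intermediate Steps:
w = -51 (w = 9 - (26 + 34) = 9 - 1*60 = 9 - 60 = -51)
T(h) = -7 + h
y = -298 (y = -51 - 247 = -298)
(T(-22) + y)/(J(-13, 2) + 38) = ((-7 - 22) - 298)/((2 - 1*(-13)) + 38) = (-29 - 298)/((2 + 13) + 38) = -327/(15 + 38) = -327/53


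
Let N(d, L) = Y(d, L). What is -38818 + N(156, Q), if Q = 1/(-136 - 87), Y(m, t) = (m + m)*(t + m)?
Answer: 2197130/223 ≈ 9852.6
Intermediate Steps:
Y(m, t) = 2*m*(m + t) (Y(m, t) = (2*m)*(m + t) = 2*m*(m + t))
Q = -1/223 (Q = 1/(-223) = -1/223 ≈ -0.0044843)
N(d, L) = 2*d*(L + d) (N(d, L) = 2*d*(d + L) = 2*d*(L + d))
-38818 + N(156, Q) = -38818 + 2*156*(-1/223 + 156) = -38818 + 2*156*(34787/223) = -38818 + 10853544/223 = 2197130/223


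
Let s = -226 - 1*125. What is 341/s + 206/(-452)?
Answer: -113219/79326 ≈ -1.4273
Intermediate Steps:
s = -351 (s = -226 - 125 = -351)
341/s + 206/(-452) = 341/(-351) + 206/(-452) = 341*(-1/351) + 206*(-1/452) = -341/351 - 103/226 = -113219/79326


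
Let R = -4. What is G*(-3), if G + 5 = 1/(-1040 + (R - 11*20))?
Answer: 18963/1264 ≈ 15.002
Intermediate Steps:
G = -6321/1264 (G = -5 + 1/(-1040 + (-4 - 11*20)) = -5 + 1/(-1040 + (-4 - 220)) = -5 + 1/(-1040 - 224) = -5 + 1/(-1264) = -5 - 1/1264 = -6321/1264 ≈ -5.0008)
G*(-3) = -6321/1264*(-3) = 18963/1264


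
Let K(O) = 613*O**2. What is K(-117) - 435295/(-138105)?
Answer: 231777758756/27621 ≈ 8.3914e+6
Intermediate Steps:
K(-117) - 435295/(-138105) = 613*(-117)**2 - 435295/(-138105) = 613*13689 - 435295*(-1)/138105 = 8391357 - 1*(-87059/27621) = 8391357 + 87059/27621 = 231777758756/27621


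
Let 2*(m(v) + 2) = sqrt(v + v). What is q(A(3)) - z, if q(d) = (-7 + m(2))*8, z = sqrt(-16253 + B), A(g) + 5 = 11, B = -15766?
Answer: -64 - I*sqrt(32019) ≈ -64.0 - 178.94*I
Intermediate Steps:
m(v) = -2 + sqrt(2)*sqrt(v)/2 (m(v) = -2 + sqrt(v + v)/2 = -2 + sqrt(2*v)/2 = -2 + (sqrt(2)*sqrt(v))/2 = -2 + sqrt(2)*sqrt(v)/2)
A(g) = 6 (A(g) = -5 + 11 = 6)
z = I*sqrt(32019) (z = sqrt(-16253 - 15766) = sqrt(-32019) = I*sqrt(32019) ≈ 178.94*I)
q(d) = -64 (q(d) = (-7 + (-2 + sqrt(2)*sqrt(2)/2))*8 = (-7 + (-2 + 1))*8 = (-7 - 1)*8 = -8*8 = -64)
q(A(3)) - z = -64 - I*sqrt(32019)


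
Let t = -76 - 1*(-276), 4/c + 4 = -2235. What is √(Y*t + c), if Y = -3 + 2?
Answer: 6*I*√27850921/2239 ≈ 14.142*I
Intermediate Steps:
Y = -1
c = -4/2239 (c = 4/(-4 - 2235) = 4/(-2239) = 4*(-1/2239) = -4/2239 ≈ -0.0017865)
t = 200 (t = -76 + 276 = 200)
√(Y*t + c) = √(-1*200 - 4/2239) = √(-200 - 4/2239) = √(-447804/2239) = 6*I*√27850921/2239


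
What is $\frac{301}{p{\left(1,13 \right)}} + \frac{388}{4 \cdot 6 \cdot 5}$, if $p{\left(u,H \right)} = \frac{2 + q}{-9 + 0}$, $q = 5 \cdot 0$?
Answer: $- \frac{20269}{15} \approx -1351.3$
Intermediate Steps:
$q = 0$
$p{\left(u,H \right)} = - \frac{2}{9}$ ($p{\left(u,H \right)} = \frac{2 + 0}{-9 + 0} = \frac{2}{-9} = 2 \left(- \frac{1}{9}\right) = - \frac{2}{9}$)
$\frac{301}{p{\left(1,13 \right)}} + \frac{388}{4 \cdot 6 \cdot 5} = \frac{301}{- \frac{2}{9}} + \frac{388}{4 \cdot 6 \cdot 5} = 301 \left(- \frac{9}{2}\right) + \frac{388}{4 \cdot 30} = - \frac{2709}{2} + \frac{388}{120} = - \frac{2709}{2} + 388 \cdot \frac{1}{120} = - \frac{2709}{2} + \frac{97}{30} = - \frac{20269}{15}$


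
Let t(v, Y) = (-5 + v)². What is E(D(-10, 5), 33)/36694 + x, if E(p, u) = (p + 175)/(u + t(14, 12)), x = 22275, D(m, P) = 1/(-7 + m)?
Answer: 792020727137/35556486 ≈ 22275.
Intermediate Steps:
E(p, u) = (175 + p)/(81 + u) (E(p, u) = (p + 175)/(u + (-5 + 14)²) = (175 + p)/(u + 9²) = (175 + p)/(u + 81) = (175 + p)/(81 + u))
E(D(-10, 5), 33)/36694 + x = ((175 + 1/(-7 - 10))/(81 + 33))/36694 + 22275 = ((175 + 1/(-17))/114)*(1/36694) + 22275 = ((175 - 1/17)/114)*(1/36694) + 22275 = ((1/114)*(2974/17))*(1/36694) + 22275 = (1487/969)*(1/36694) + 22275 = 1487/35556486 + 22275 = 792020727137/35556486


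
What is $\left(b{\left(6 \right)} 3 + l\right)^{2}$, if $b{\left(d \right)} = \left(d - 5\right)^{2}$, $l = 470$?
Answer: $223729$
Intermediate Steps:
$b{\left(d \right)} = \left(-5 + d\right)^{2}$
$\left(b{\left(6 \right)} 3 + l\right)^{2} = \left(\left(-5 + 6\right)^{2} \cdot 3 + 470\right)^{2} = \left(1^{2} \cdot 3 + 470\right)^{2} = \left(1 \cdot 3 + 470\right)^{2} = \left(3 + 470\right)^{2} = 473^{2} = 223729$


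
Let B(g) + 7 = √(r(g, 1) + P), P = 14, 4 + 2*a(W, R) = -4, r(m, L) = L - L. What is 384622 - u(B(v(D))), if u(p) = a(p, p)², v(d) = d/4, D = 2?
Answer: 384606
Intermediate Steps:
v(d) = d/4 (v(d) = d*(¼) = d/4)
r(m, L) = 0
a(W, R) = -4 (a(W, R) = -2 + (½)*(-4) = -2 - 2 = -4)
B(g) = -7 + √14 (B(g) = -7 + √(0 + 14) = -7 + √14)
u(p) = 16 (u(p) = (-4)² = 16)
384622 - u(B(v(D))) = 384622 - 1*16 = 384622 - 16 = 384606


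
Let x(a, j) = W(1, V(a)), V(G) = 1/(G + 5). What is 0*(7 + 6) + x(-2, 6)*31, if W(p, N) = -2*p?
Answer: -62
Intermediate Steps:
V(G) = 1/(5 + G)
x(a, j) = -2 (x(a, j) = -2*1 = -2)
0*(7 + 6) + x(-2, 6)*31 = 0*(7 + 6) - 2*31 = 0*13 - 62 = 0 - 62 = -62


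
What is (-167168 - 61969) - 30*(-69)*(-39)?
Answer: -309867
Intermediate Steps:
(-167168 - 61969) - 30*(-69)*(-39) = -229137 + 2070*(-39) = -229137 - 80730 = -309867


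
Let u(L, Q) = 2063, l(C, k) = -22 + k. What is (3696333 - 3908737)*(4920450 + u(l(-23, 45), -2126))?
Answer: -1045561451252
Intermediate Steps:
(3696333 - 3908737)*(4920450 + u(l(-23, 45), -2126)) = (3696333 - 3908737)*(4920450 + 2063) = -212404*4922513 = -1045561451252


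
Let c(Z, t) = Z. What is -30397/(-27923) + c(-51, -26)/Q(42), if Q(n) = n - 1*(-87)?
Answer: 832380/1200689 ≈ 0.69325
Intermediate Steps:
Q(n) = 87 + n (Q(n) = n + 87 = 87 + n)
-30397/(-27923) + c(-51, -26)/Q(42) = -30397/(-27923) - 51/(87 + 42) = -30397*(-1/27923) - 51/129 = 30397/27923 - 51*1/129 = 30397/27923 - 17/43 = 832380/1200689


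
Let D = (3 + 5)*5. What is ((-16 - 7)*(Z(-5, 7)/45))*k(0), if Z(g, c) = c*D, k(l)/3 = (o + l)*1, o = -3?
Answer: 1288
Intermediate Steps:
k(l) = -9 + 3*l (k(l) = 3*((-3 + l)*1) = 3*(-3 + l) = -9 + 3*l)
D = 40 (D = 8*5 = 40)
Z(g, c) = 40*c (Z(g, c) = c*40 = 40*c)
((-16 - 7)*(Z(-5, 7)/45))*k(0) = ((-16 - 7)*((40*7)/45))*(-9 + 3*0) = (-6440/45)*(-9 + 0) = -23*56/9*(-9) = -1288/9*(-9) = 1288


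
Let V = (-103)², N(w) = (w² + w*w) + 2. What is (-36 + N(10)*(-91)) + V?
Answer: -7809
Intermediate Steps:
N(w) = 2 + 2*w² (N(w) = (w² + w²) + 2 = 2*w² + 2 = 2 + 2*w²)
V = 10609
(-36 + N(10)*(-91)) + V = (-36 + (2 + 2*10²)*(-91)) + 10609 = (-36 + (2 + 2*100)*(-91)) + 10609 = (-36 + (2 + 200)*(-91)) + 10609 = (-36 + 202*(-91)) + 10609 = (-36 - 18382) + 10609 = -18418 + 10609 = -7809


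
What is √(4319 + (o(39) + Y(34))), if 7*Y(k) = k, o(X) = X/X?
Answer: √211918/7 ≈ 65.764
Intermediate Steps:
o(X) = 1
Y(k) = k/7
√(4319 + (o(39) + Y(34))) = √(4319 + (1 + (⅐)*34)) = √(4319 + (1 + 34/7)) = √(4319 + 41/7) = √(30274/7) = √211918/7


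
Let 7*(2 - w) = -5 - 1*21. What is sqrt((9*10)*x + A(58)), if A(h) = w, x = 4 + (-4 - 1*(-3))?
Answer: sqrt(13510)/7 ≈ 16.605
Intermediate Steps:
x = 3 (x = 4 + (-4 + 3) = 4 - 1 = 3)
w = 40/7 (w = 2 - (-5 - 1*21)/7 = 2 - (-5 - 21)/7 = 2 - 1/7*(-26) = 2 + 26/7 = 40/7 ≈ 5.7143)
A(h) = 40/7
sqrt((9*10)*x + A(58)) = sqrt((9*10)*3 + 40/7) = sqrt(90*3 + 40/7) = sqrt(270 + 40/7) = sqrt(1930/7) = sqrt(13510)/7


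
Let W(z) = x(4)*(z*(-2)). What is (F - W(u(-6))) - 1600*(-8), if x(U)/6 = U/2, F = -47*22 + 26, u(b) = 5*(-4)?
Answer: 11312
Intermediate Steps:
u(b) = -20
F = -1008 (F = -1034 + 26 = -1008)
x(U) = 3*U (x(U) = 6*(U/2) = 3*U)
W(z) = -24*z (W(z) = (3*4)*(z*(-2)) = 12*(-2*z) = -24*z)
(F - W(u(-6))) - 1600*(-8) = (-1008 - (-24)*(-20)) - 1600*(-8) = (-1008 - 1*480) - 1*(-12800) = (-1008 - 480) + 12800 = -1488 + 12800 = 11312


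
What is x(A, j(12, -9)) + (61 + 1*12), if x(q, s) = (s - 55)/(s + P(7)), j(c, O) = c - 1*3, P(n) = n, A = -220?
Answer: 561/8 ≈ 70.125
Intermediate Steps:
j(c, O) = -3 + c (j(c, O) = c - 3 = -3 + c)
x(q, s) = (-55 + s)/(7 + s) (x(q, s) = (s - 55)/(s + 7) = (-55 + s)/(7 + s))
x(A, j(12, -9)) + (61 + 1*12) = (-55 + (-3 + 12))/(7 + (-3 + 12)) + (61 + 1*12) = (-55 + 9)/(7 + 9) + (61 + 12) = -46/16 + 73 = (1/16)*(-46) + 73 = -23/8 + 73 = 561/8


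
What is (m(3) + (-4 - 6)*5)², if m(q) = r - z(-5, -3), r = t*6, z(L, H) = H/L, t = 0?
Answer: 64009/25 ≈ 2560.4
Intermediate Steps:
r = 0 (r = 0*6 = 0)
m(q) = -⅗ (m(q) = 0 - (-3)/(-5) = 0 - (-3)*(-1)/5 = 0 - 1*⅗ = 0 - ⅗ = -⅗)
(m(3) + (-4 - 6)*5)² = (-⅗ + (-4 - 6)*5)² = (-⅗ - 10*5)² = (-⅗ - 50)² = (-253/5)² = 64009/25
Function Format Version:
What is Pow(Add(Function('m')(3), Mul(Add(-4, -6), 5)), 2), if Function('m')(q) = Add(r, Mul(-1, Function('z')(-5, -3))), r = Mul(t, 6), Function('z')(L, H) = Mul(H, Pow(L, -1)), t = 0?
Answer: Rational(64009, 25) ≈ 2560.4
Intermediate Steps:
r = 0 (r = Mul(0, 6) = 0)
Function('m')(q) = Rational(-3, 5) (Function('m')(q) = Add(0, Mul(-1, Mul(-3, Pow(-5, -1)))) = Add(0, Mul(-1, Mul(-3, Rational(-1, 5)))) = Add(0, Mul(-1, Rational(3, 5))) = Add(0, Rational(-3, 5)) = Rational(-3, 5))
Pow(Add(Function('m')(3), Mul(Add(-4, -6), 5)), 2) = Pow(Add(Rational(-3, 5), Mul(Add(-4, -6), 5)), 2) = Pow(Add(Rational(-3, 5), Mul(-10, 5)), 2) = Pow(Add(Rational(-3, 5), -50), 2) = Pow(Rational(-253, 5), 2) = Rational(64009, 25)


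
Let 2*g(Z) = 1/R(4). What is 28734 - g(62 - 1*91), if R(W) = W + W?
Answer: 459743/16 ≈ 28734.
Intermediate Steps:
R(W) = 2*W
g(Z) = 1/16 (g(Z) = 1/(2*((2*4))) = (½)/8 = (½)*(⅛) = 1/16)
28734 - g(62 - 1*91) = 28734 - 1*1/16 = 28734 - 1/16 = 459743/16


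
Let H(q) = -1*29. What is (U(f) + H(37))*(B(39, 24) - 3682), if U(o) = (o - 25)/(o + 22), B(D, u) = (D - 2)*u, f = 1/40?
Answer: 74175112/881 ≈ 84194.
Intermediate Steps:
H(q) = -29
f = 1/40 ≈ 0.025000
B(D, u) = u*(-2 + D) (B(D, u) = (-2 + D)*u = u*(-2 + D))
U(o) = (-25 + o)/(22 + o)
(U(f) + H(37))*(B(39, 24) - 3682) = ((-25 + 1/40)/(22 + 1/40) - 29)*(24*(-2 + 39) - 3682) = (-999/40/(881/40) - 29)*(24*37 - 3682) = ((40/881)*(-999/40) - 29)*(888 - 3682) = (-999/881 - 29)*(-2794) = -26548/881*(-2794) = 74175112/881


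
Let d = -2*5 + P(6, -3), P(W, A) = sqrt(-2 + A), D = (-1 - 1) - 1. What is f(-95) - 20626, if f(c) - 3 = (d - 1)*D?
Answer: -20590 - 3*I*sqrt(5) ≈ -20590.0 - 6.7082*I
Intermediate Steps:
D = -3 (D = -2 - 1 = -3)
d = -10 + I*sqrt(5) (d = -2*5 + sqrt(-2 - 3) = -10 + sqrt(-5) = -10 + I*sqrt(5) ≈ -10.0 + 2.2361*I)
f(c) = 36 - 3*I*sqrt(5) (f(c) = 3 + ((-10 + I*sqrt(5)) - 1)*(-3) = 3 + (-11 + I*sqrt(5))*(-3) = 3 + (33 - 3*I*sqrt(5)) = 36 - 3*I*sqrt(5))
f(-95) - 20626 = (36 - 3*I*sqrt(5)) - 20626 = -20590 - 3*I*sqrt(5)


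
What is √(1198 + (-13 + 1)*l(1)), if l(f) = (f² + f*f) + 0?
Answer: √1174 ≈ 34.264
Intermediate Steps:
l(f) = 2*f² (l(f) = (f² + f²) + 0 = 2*f² + 0 = 2*f²)
√(1198 + (-13 + 1)*l(1)) = √(1198 + (-13 + 1)*(2*1²)) = √(1198 - 24) = √1174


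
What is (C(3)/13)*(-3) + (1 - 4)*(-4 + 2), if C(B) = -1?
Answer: 81/13 ≈ 6.2308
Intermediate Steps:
(C(3)/13)*(-3) + (1 - 4)*(-4 + 2) = -1/13*(-3) + (1 - 4)*(-4 + 2) = -1*1/13*(-3) - 3*(-2) = -1/13*(-3) + 6 = 3/13 + 6 = 81/13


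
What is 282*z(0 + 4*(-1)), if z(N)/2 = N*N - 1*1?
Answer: 8460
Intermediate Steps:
z(N) = -2 + 2*N**2 (z(N) = 2*(N*N - 1*1) = 2*(N**2 - 1) = 2*(-1 + N**2) = -2 + 2*N**2)
282*z(0 + 4*(-1)) = 282*(-2 + 2*(0 + 4*(-1))**2) = 282*(-2 + 2*(0 - 4)**2) = 282*(-2 + 2*(-4)**2) = 282*(-2 + 2*16) = 282*(-2 + 32) = 282*30 = 8460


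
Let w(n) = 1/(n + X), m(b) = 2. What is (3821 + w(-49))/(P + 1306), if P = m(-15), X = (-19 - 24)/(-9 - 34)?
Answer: 183407/62784 ≈ 2.9212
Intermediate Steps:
X = 1 (X = -43/(-43) = -43*(-1/43) = 1)
w(n) = 1/(1 + n) (w(n) = 1/(n + 1) = 1/(1 + n))
P = 2
(3821 + w(-49))/(P + 1306) = (3821 + 1/(1 - 49))/(2 + 1306) = (3821 + 1/(-48))/1308 = (3821 - 1/48)*(1/1308) = (183407/48)*(1/1308) = 183407/62784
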